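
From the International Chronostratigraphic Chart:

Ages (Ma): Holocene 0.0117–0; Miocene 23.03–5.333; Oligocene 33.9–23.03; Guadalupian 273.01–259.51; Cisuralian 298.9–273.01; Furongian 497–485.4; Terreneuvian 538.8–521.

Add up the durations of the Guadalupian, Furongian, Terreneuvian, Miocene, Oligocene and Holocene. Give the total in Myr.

Duration is start − end for each: (273.01 − 259.51) + (497 − 485.4) + (538.8 − 521) + (23.03 − 5.333) + (33.9 − 23.03) + (0.0117 − 0).
That is 13.5 + 11.6 + 17.8 + 17.697 + 10.87 + 0.0117, which totals 71.4787 million years.

71.4787 million years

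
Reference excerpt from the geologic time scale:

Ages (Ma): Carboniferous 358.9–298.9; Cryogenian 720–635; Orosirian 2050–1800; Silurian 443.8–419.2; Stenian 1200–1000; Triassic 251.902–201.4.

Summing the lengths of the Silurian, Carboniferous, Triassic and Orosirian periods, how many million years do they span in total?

385.102 million years

Duration is start − end for each: (443.8 − 419.2) + (358.9 − 298.9) + (251.902 − 201.4) + (2050 − 1800).
That is 24.6 + 60 + 50.502 + 250, which totals 385.102 million years.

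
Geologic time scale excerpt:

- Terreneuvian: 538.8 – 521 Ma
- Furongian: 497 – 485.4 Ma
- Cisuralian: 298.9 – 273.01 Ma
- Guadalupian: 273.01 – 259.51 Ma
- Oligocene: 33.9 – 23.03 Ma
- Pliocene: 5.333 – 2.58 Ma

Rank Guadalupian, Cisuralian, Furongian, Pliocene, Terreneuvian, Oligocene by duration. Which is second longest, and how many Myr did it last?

Start − end for each: Guadalupian 273.01 − 259.51 = 13.5; Cisuralian 298.9 − 273.01 = 25.89; Furongian 497 − 485.4 = 11.6; Pliocene 5.333 − 2.58 = 2.753; Terreneuvian 538.8 − 521 = 17.8; Oligocene 33.9 − 23.03 = 10.87.
Ranking these from longest: Cisuralian > Terreneuvian > Guadalupian > Furongian > Oligocene > Pliocene.
Position 2 in that ranking is Terreneuvian, which lasted 17.8 Myr.

Terreneuvian, 17.8 million years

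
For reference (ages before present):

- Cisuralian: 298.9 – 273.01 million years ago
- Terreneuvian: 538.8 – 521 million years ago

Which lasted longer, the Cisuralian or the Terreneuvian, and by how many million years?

Cisuralian, by 8.09 million years

Cisuralian: 298.9 − 273.01 = 25.89 Myr.
Terreneuvian: 538.8 − 521 = 17.8 Myr.
Difference: 25.89 − 17.8 = 8.09 Myr, so the Cisuralian was longer.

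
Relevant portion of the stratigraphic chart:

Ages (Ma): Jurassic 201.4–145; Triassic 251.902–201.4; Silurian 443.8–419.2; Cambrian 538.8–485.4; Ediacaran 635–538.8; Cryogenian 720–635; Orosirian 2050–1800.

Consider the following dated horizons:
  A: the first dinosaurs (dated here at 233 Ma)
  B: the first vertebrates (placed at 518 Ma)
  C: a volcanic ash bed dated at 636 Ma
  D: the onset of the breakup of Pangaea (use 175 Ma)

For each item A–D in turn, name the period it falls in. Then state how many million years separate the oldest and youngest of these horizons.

A — Triassic; B — Cambrian; C — Cryogenian; D — Jurassic; span 461 million years

Match each age against the start–end ranges in the excerpt: A = 233 Ma → Triassic (251.902–201.4); B = 518 Ma → Cambrian (538.8–485.4); C = 636 Ma → Cryogenian (720–635); D = 175 Ma → Jurassic (201.4–145).
The largest age is 636 Ma and the smallest is 175 Ma; their difference is 461 Myr.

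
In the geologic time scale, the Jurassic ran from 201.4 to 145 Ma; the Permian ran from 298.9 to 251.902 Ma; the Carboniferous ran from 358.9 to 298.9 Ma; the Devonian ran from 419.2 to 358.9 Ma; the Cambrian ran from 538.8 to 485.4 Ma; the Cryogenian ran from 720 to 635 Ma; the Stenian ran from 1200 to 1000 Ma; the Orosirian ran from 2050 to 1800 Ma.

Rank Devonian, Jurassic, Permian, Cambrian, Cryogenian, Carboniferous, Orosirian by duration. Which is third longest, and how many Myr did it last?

Start − end for each: Devonian 419.2 − 358.9 = 60.3; Jurassic 201.4 − 145 = 56.4; Permian 298.9 − 251.902 = 46.998; Cambrian 538.8 − 485.4 = 53.4; Cryogenian 720 − 635 = 85; Carboniferous 358.9 − 298.9 = 60; Orosirian 2050 − 1800 = 250.
Ranking these from longest: Orosirian > Cryogenian > Devonian > Carboniferous > Jurassic > Cambrian > Permian.
Position 3 in that ranking is Devonian, which lasted 60.3 Myr.

Devonian, 60.3 million years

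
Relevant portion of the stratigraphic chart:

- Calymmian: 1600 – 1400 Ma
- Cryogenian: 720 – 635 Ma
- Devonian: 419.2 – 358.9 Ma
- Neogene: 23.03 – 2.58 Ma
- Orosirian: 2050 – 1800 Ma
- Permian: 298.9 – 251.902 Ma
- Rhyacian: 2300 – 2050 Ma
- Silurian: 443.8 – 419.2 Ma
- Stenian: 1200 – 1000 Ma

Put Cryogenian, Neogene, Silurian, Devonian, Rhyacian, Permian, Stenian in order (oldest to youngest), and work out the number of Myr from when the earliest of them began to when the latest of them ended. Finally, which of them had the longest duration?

Start ages (Ma): Rhyacian 2300, Stenian 1200, Cryogenian 720, Silurian 443.8, Devonian 419.2, Permian 298.9, Neogene 23.03.
Ordered oldest to youngest: Rhyacian, Stenian, Cryogenian, Silurian, Devonian, Permian, Neogene.
Span = 2300 − 2.58 = 2297.42 Myr.
Durations: Devonian 60.3, Stenian 200, Rhyacian 250, Cryogenian 85, Neogene 20.45, Permian 46.998, Silurian 24.6 → longest is Rhyacian (250 Myr).

Rhyacian → Stenian → Cryogenian → Silurian → Devonian → Permian → Neogene; total span 2297.42 Myr; longest is Rhyacian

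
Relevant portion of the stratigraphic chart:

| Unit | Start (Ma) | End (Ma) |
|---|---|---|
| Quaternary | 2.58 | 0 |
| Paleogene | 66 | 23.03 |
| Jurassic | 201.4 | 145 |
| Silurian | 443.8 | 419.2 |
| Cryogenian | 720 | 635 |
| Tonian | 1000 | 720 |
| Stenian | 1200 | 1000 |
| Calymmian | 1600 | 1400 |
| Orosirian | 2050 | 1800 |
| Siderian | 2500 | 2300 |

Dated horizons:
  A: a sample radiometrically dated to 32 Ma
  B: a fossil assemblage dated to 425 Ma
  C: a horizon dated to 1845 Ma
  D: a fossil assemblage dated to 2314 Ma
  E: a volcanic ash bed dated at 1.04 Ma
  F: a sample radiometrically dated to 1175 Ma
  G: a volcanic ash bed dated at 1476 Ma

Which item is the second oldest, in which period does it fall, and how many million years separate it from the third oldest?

Sorted oldest-first by Ma: D (2314), C (1845), G (1476), F (1175), B (425), A (32), E (1.04).
The second oldest is C at 1845 Ma, which lies in 2050–1800 Ma: the Orosirian.
The third oldest is G at 1476 Ma; separation = |1845 − 1476| = 369 Myr.

C, in the Orosirian; 369 million years to G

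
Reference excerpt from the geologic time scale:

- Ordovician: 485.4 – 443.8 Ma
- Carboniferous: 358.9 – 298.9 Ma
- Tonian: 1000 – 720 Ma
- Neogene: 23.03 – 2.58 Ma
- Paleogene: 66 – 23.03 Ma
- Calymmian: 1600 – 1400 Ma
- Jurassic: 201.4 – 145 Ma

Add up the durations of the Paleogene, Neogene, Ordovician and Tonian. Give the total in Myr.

Each duration: Paleogene = 42.97; Neogene = 20.45; Ordovician = 41.6; Tonian = 280.
Sum: 42.97 + 20.45 + 41.6 + 280 = 385.02 Myr.

385.02 million years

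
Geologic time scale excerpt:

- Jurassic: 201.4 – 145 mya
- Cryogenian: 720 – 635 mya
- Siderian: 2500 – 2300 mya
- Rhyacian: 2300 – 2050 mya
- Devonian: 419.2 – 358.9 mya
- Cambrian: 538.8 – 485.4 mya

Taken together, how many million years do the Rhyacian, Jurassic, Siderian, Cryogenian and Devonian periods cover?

Each duration: Rhyacian = 250; Jurassic = 56.4; Siderian = 200; Cryogenian = 85; Devonian = 60.3.
Sum: 250 + 56.4 + 200 + 85 + 60.3 = 651.7 Myr.

651.7 million years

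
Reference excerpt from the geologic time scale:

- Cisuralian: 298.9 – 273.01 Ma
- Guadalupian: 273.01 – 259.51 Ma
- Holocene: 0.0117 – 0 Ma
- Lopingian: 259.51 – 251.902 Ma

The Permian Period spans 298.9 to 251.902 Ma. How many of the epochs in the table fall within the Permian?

3

Epochs inside 298.9–251.902 Ma: Cisuralian, Guadalupian, Lopingian — 3 in total.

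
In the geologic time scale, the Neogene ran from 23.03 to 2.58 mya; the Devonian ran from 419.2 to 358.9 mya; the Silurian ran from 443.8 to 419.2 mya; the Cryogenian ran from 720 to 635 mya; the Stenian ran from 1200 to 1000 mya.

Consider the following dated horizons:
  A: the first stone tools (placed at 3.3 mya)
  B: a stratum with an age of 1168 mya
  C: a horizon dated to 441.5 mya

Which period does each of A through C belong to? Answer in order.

A — Neogene; B — Stenian; C — Silurian

Match each age against the start–end ranges in the excerpt: A = 3.3 Ma → Neogene (23.03–2.58); B = 1168 Ma → Stenian (1200–1000); C = 441.5 Ma → Silurian (443.8–419.2).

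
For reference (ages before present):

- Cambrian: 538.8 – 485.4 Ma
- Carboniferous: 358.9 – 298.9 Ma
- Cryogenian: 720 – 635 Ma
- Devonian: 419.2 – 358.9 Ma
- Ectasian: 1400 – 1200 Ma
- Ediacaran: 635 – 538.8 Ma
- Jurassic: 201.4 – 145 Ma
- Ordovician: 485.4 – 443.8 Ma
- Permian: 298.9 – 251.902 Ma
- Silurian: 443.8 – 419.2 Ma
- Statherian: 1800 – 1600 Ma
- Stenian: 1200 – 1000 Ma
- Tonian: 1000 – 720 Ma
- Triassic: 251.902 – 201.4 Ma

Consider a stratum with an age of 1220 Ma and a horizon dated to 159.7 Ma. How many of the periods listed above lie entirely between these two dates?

The older date is 1220 Ma and the younger is 159.7 Ma.
Periods with start < 1220 and end > 159.7 Ma: Stenian (1200–1000), Tonian (1000–720), Cryogenian (720–635), Ediacaran (635–538.8), Cambrian (538.8–485.4), Ordovician (485.4–443.8), Silurian (443.8–419.2), Devonian (419.2–358.9), Carboniferous (358.9–298.9), Permian (298.9–251.902), Triassic (251.902–201.4).
That is 11 complete periods.

11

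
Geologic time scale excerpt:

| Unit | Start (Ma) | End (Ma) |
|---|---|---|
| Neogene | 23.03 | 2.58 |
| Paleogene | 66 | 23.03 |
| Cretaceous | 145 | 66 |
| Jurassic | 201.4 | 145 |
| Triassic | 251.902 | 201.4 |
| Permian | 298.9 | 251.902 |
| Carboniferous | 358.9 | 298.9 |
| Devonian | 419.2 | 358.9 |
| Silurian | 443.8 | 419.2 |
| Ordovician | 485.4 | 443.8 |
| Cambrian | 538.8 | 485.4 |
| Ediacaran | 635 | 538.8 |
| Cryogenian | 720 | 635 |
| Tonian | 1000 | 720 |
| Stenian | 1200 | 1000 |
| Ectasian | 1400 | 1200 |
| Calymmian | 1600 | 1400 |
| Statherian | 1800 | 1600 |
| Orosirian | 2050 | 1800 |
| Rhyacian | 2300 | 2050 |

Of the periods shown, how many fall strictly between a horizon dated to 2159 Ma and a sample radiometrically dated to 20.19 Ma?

2159 Ma sits inside the Rhyacian (2300–2050) and 20.19 Ma inside the Neogene (23.03–2.58); neither of those is wholly between the two dates.
The listed periods lying completely between them are Orosirian, Statherian, Calymmian, Ectasian, Stenian, Tonian, Cryogenian, Ediacaran, Cambrian, Ordovician, Silurian, Devonian, Carboniferous, Permian, Triassic, Jurassic, Cretaceous, Paleogene — 18 in all.

18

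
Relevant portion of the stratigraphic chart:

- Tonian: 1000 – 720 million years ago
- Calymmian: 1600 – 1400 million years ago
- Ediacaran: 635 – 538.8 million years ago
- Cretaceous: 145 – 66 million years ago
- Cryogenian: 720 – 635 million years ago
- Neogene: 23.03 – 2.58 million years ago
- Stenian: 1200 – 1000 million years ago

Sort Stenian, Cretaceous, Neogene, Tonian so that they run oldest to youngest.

Stenian → Tonian → Cretaceous → Neogene

Read off each span (Ma): Stenian 1200–1000; Cretaceous 145–66; Neogene 23.03–2.58; Tonian 1000–720.
Larger Ma is older, so oldest→youngest is Stenian, Tonian, Cretaceous, Neogene.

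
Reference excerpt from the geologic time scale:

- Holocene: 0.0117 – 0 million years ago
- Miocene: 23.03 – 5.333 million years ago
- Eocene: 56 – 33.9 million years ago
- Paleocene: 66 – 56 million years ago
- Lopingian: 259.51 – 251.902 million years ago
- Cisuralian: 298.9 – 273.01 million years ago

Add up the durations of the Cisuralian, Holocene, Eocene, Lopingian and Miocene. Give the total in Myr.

73.3067 million years

Each duration: Cisuralian = 25.89; Holocene = 0.0117; Eocene = 22.1; Lopingian = 7.608; Miocene = 17.697.
Sum: 25.89 + 0.0117 + 22.1 + 7.608 + 17.697 = 73.3067 Myr.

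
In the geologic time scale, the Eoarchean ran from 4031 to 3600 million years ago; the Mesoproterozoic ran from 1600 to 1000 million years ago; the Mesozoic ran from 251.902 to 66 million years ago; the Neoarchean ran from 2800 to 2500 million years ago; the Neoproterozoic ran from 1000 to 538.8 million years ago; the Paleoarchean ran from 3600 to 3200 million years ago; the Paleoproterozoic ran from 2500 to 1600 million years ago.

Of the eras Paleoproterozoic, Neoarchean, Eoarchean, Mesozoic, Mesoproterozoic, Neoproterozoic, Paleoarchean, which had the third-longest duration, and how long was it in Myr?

Durations: Paleoproterozoic 900; Neoarchean 300; Eoarchean 431; Mesozoic 185.902; Mesoproterozoic 600; Neoproterozoic 461.2; Paleoarchean 400 Myr.
Sorted longest-first: Paleoproterozoic (900), Mesoproterozoic (600), Neoproterozoic (461.2), Eoarchean (431), Paleoarchean (400), Neoarchean (300), Mesozoic (185.902).
The third longest is Neoproterozoic at 461.2 Myr.

Neoproterozoic, 461.2 million years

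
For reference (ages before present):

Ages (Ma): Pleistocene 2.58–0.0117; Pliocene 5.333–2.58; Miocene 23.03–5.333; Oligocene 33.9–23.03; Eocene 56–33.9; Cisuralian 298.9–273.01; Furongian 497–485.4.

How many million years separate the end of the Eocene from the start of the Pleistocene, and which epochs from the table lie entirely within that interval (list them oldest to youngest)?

31.32 million years; Oligocene, Miocene, Pliocene

End of Eocene = 33.9 Ma; start of Pleistocene = 2.58 Ma.
Gap = 33.9 − 2.58 = 31.32 Myr.
Epochs wholly inside 33.9–2.58 Ma: Oligocene (33.9–23.03), Miocene (23.03–5.333), Pliocene (5.333–2.58).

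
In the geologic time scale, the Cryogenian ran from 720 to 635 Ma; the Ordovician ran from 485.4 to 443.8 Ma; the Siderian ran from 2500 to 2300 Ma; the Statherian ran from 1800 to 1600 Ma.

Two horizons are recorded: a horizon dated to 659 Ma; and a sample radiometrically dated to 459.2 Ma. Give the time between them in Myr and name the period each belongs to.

199.8 million years apart; the first in the Cryogenian, the second in the Ordovician

Elapsed time: 659 − 459.2 = 199.8 Myr.
659 Ma lies within 720–635 Ma: Cryogenian.
459.2 Ma lies within 485.4–443.8 Ma: Ordovician.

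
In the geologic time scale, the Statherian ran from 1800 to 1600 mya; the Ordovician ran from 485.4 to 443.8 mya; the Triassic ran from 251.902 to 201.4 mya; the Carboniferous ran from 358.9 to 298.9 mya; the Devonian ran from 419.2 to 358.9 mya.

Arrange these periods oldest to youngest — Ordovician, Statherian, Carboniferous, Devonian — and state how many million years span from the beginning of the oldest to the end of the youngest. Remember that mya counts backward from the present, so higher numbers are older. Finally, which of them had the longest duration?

From the excerpt: Ordovician 485.4–443.8; Statherian 1800–1600; Carboniferous 358.9–298.9; Devonian 419.2–358.9 (Ma).
Larger Ma is earlier, so the oldest is Statherian and the youngest is Carboniferous; oldest to youngest: Statherian, Ordovician, Devonian, Carboniferous.
Oldest start 1800 minus youngest end 298.9 gives 1501.1 Myr overall.
Individual lengths (start − end): Ordovician 41.6; Carboniferous 60; Devonian 60.3; Statherian 200. The largest is Statherian at 200 Myr.

Statherian → Ordovician → Devonian → Carboniferous; total span 1501.1 Myr; longest is Statherian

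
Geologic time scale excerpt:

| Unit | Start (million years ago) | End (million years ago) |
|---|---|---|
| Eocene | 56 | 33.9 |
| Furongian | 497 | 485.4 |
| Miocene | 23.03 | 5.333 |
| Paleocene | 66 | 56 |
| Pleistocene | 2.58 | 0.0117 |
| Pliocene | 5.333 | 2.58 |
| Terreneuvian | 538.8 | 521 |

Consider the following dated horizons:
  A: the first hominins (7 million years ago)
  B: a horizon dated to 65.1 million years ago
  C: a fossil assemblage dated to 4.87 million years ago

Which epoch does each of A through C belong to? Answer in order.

A: 7 Ma lies in 23.03–5.333 Ma, so Miocene.
B: 65.1 Ma lies in 66–56 Ma, so Paleocene.
C: 4.87 Ma lies in 5.333–2.58 Ma, so Pliocene.

A — Miocene; B — Paleocene; C — Pliocene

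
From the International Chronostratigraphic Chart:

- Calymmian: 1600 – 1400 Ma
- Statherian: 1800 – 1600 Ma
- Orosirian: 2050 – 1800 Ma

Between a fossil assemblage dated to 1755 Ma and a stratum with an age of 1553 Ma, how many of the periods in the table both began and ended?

0

Checking each listed span, none has both start < 1755 Ma and end > 1553 Ma — every period straddles one of the two dates or lies outside them — so the count is 0.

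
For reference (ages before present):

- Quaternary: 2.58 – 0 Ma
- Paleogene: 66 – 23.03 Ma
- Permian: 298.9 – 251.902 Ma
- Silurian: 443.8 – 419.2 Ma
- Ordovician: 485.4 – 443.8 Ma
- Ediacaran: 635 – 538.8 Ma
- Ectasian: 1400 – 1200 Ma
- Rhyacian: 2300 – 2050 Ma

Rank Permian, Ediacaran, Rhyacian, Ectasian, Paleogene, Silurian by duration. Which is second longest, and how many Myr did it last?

Start − end for each: Permian 298.9 − 251.902 = 46.998; Ediacaran 635 − 538.8 = 96.2; Rhyacian 2300 − 2050 = 250; Ectasian 1400 − 1200 = 200; Paleogene 66 − 23.03 = 42.97; Silurian 443.8 − 419.2 = 24.6.
Ranking these from longest: Rhyacian > Ectasian > Ediacaran > Permian > Paleogene > Silurian.
Position 2 in that ranking is Ectasian, which lasted 200 Myr.

Ectasian, 200 million years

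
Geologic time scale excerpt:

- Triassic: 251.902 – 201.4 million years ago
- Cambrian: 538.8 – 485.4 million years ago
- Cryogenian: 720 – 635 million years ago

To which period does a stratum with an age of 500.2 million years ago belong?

500.2 Ma lies between 538.8 and 485.4 Ma, so it falls in the Cambrian.

Cambrian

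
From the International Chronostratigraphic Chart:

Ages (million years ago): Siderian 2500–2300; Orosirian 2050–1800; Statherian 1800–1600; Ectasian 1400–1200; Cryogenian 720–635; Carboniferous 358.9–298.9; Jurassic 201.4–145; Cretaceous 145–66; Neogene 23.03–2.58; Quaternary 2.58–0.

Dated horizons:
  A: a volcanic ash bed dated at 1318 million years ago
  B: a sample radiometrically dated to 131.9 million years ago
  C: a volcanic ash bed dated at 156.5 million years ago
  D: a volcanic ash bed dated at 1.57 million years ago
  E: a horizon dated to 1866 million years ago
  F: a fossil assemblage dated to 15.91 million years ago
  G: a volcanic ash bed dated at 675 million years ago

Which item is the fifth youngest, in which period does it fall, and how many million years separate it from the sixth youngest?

G, in the Cryogenian; 643 million years to A

Sorted youngest-first by Ma: D (1.57), F (15.91), B (131.9), C (156.5), G (675), A (1318), E (1866).
The fifth youngest is G at 675 Ma, which lies in 720–635 Ma: the Cryogenian.
The sixth youngest is A at 1318 Ma; separation = |675 − 1318| = 643 Myr.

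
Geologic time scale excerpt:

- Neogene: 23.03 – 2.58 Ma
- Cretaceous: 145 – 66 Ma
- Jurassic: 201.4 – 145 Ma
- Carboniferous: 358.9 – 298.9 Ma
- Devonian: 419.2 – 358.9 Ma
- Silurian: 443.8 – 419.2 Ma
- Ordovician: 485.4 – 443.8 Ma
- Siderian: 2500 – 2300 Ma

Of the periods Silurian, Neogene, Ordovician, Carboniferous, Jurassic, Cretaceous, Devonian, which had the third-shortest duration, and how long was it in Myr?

Durations: Silurian 24.6; Neogene 20.45; Ordovician 41.6; Carboniferous 60; Jurassic 56.4; Cretaceous 79; Devonian 60.3 Myr.
Sorted shortest-first: Neogene (20.45), Silurian (24.6), Ordovician (41.6), Jurassic (56.4), Carboniferous (60), Devonian (60.3), Cretaceous (79).
The third shortest is Ordovician at 41.6 Myr.

Ordovician, 41.6 million years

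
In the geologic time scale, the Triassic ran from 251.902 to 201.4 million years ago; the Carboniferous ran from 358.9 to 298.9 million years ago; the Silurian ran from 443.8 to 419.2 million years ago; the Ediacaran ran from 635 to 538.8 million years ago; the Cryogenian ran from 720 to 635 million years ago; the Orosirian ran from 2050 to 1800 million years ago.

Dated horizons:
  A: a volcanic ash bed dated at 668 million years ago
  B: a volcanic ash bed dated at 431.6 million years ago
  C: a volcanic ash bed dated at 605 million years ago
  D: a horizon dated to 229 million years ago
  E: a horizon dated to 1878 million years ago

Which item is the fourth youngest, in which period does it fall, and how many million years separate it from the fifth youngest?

A, in the Cryogenian; 1210 million years to E

Sorted youngest-first by Ma: D (229), B (431.6), C (605), A (668), E (1878).
The fourth youngest is A at 668 Ma, which lies in 720–635 Ma: the Cryogenian.
The fifth youngest is E at 1878 Ma; separation = |668 − 1878| = 1210 Myr.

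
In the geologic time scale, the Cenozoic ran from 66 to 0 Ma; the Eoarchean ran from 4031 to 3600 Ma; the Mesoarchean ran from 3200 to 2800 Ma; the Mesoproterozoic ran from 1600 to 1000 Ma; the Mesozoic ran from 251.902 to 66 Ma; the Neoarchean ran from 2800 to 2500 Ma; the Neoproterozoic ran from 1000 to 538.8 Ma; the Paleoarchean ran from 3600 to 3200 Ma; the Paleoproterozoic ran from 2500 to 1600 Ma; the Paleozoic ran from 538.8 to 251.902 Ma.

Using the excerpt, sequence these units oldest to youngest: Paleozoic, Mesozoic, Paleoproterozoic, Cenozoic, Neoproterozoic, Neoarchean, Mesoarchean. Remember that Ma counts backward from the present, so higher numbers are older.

Read off each span (Ma): Paleozoic 538.8–251.902; Mesozoic 251.902–66; Paleoproterozoic 2500–1600; Cenozoic 66–0; Neoproterozoic 1000–538.8; Neoarchean 2800–2500; Mesoarchean 3200–2800.
Larger Ma is older, so oldest→youngest is Mesoarchean, Neoarchean, Paleoproterozoic, Neoproterozoic, Paleozoic, Mesozoic, Cenozoic.

Mesoarchean → Neoarchean → Paleoproterozoic → Neoproterozoic → Paleozoic → Mesozoic → Cenozoic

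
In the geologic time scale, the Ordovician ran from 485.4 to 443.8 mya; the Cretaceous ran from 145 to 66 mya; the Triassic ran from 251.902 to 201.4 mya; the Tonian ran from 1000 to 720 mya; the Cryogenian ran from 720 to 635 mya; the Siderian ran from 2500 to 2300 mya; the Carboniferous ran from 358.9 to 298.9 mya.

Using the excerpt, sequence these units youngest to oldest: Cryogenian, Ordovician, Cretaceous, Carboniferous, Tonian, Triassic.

Sorting by start age (ascending Ma, since larger Ma = older): Cretaceous began 145, Triassic began 251.902, Carboniferous began 358.9, Ordovician began 485.4, Cryogenian began 720, Tonian began 1000.

Cretaceous → Triassic → Carboniferous → Ordovician → Cryogenian → Tonian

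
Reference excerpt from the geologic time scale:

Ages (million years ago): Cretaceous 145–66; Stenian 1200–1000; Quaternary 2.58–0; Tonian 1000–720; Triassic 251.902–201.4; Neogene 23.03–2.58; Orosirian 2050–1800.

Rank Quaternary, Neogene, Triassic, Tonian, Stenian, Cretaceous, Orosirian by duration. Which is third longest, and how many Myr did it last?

Stenian, 200 million years

Durations: Quaternary 2.58; Neogene 20.45; Triassic 50.502; Tonian 280; Stenian 200; Cretaceous 79; Orosirian 250 Myr.
Sorted longest-first: Tonian (280), Orosirian (250), Stenian (200), Cretaceous (79), Triassic (50.502), Neogene (20.45), Quaternary (2.58).
The third longest is Stenian at 200 Myr.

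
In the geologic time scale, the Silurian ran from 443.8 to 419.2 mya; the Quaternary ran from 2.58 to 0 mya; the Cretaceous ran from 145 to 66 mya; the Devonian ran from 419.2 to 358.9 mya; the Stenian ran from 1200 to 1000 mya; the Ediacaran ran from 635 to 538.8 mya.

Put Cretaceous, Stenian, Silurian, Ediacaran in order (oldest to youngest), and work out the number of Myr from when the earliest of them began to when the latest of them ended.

Stenian → Ediacaran → Silurian → Cretaceous; total span 1134 Myr

Start ages (Ma): Stenian 1200, Ediacaran 635, Silurian 443.8, Cretaceous 145.
Ordered oldest to youngest: Stenian, Ediacaran, Silurian, Cretaceous.
Span = 1200 − 66 = 1134 Myr.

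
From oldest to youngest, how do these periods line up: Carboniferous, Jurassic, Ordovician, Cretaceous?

Group by era (each group listed oldest first) — Paleozoic: Ordovician, Carboniferous; Mesozoic: Jurassic, Cretaceous. The eras run Paleozoic → Mesozoic → Cenozoic. Concatenating the groups in that era order gives oldest to youngest directly.

Ordovician, Carboniferous, Jurassic, Cretaceous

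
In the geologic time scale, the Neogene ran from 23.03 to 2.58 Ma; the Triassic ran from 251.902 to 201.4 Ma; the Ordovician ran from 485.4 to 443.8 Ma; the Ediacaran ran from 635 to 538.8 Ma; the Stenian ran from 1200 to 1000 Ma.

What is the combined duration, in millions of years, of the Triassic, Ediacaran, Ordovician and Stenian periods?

Each duration: Triassic = 50.502; Ediacaran = 96.2; Ordovician = 41.6; Stenian = 200.
Sum: 50.502 + 96.2 + 41.6 + 200 = 388.302 Myr.

388.302 million years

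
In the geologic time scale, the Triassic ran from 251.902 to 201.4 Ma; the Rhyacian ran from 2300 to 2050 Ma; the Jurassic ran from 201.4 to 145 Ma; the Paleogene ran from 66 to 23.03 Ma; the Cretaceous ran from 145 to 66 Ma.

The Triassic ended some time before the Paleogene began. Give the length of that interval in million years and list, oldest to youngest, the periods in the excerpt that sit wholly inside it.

135.4 million years; Jurassic, Cretaceous

End of Triassic = 201.4 Ma; start of Paleogene = 66 Ma.
Gap = 201.4 − 66 = 135.4 Myr.
Periods wholly inside 201.4–66 Ma: Jurassic (201.4–145), Cretaceous (145–66).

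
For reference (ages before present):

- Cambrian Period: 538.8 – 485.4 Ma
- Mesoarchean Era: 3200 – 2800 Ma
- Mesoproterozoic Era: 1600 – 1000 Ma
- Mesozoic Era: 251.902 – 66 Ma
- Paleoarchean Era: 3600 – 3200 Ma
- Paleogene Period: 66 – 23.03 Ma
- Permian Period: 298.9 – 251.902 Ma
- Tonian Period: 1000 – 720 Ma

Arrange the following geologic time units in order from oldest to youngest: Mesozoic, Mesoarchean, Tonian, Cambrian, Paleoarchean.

The oldest of these is Paleoarchean (starts 3600 Ma) and the youngest is Mesozoic (ends 66 Ma).
In between, by decreasing start age: Mesoarchean (3200), Tonian (1000), Cambrian (538.8).

Paleoarchean → Mesoarchean → Tonian → Cambrian → Mesozoic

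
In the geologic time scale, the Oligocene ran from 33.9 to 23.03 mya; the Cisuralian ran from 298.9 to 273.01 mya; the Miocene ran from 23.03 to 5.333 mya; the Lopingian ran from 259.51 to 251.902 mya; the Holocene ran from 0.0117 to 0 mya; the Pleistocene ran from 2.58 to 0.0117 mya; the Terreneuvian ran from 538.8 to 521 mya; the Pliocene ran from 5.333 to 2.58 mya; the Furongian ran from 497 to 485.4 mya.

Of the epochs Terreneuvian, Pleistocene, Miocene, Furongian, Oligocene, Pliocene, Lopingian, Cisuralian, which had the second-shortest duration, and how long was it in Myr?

Pliocene, 2.753 million years

Start − end for each: Terreneuvian 538.8 − 521 = 17.8; Pleistocene 2.58 − 0.0117 = 2.5683; Miocene 23.03 − 5.333 = 17.697; Furongian 497 − 485.4 = 11.6; Oligocene 33.9 − 23.03 = 10.87; Pliocene 5.333 − 2.58 = 2.753; Lopingian 259.51 − 251.902 = 7.608; Cisuralian 298.9 − 273.01 = 25.89.
Ranking these from shortest: Pleistocene < Pliocene < Lopingian < Oligocene < Furongian < Miocene < Terreneuvian < Cisuralian.
Position 2 in that ranking is Pliocene, which lasted 2.753 Myr.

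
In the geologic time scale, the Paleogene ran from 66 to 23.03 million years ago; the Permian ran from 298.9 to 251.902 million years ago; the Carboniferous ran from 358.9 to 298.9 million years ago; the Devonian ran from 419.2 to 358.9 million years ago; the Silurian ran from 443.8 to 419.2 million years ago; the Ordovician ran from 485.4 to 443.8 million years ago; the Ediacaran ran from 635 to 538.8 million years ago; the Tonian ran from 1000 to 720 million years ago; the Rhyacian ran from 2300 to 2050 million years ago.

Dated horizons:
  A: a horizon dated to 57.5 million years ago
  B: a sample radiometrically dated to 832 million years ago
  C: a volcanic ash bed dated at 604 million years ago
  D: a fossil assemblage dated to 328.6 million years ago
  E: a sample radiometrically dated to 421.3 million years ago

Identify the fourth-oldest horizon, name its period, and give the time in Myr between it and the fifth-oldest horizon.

Larger Ma means older, so oldest first: B 832 > C 604 > E 421.3 > D 328.6 > A 57.5.
Counting 4 along gives D (328.6 Ma); the excerpt puts that inside the Carboniferous, 358.9–298.9 Ma.
Next in line is A (57.5 Ma), and 328.6 − 57.5 = 271.1 Myr.

D, in the Carboniferous; 271.1 million years to A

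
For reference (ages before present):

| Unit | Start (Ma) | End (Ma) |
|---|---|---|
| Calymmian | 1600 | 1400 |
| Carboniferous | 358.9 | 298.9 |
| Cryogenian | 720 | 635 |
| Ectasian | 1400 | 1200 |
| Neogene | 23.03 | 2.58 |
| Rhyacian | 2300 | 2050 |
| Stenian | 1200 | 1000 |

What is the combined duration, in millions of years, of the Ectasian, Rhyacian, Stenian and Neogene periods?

670.45 million years

Duration is start − end for each: (1400 − 1200) + (2300 − 2050) + (1200 − 1000) + (23.03 − 2.58).
That is 200 + 250 + 200 + 20.45, which totals 670.45 million years.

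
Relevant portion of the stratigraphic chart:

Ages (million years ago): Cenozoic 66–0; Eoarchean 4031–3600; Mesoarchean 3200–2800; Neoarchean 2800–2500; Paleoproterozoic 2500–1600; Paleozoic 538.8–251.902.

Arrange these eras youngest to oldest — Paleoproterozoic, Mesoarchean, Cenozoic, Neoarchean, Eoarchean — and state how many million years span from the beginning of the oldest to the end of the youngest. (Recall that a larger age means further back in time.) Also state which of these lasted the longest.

Cenozoic, Paleoproterozoic, Neoarchean, Mesoarchean, Eoarchean; total span 4031 Myr; longest is Paleoproterozoic

From the excerpt: Paleoproterozoic 2500–1600; Mesoarchean 3200–2800; Cenozoic 66–0; Neoarchean 2800–2500; Eoarchean 4031–3600 (Ma).
Larger Ma is earlier, so the oldest is Eoarchean and the youngest is Cenozoic; youngest to oldest: Cenozoic, Paleoproterozoic, Neoarchean, Mesoarchean, Eoarchean.
Oldest start 4031 minus youngest end 0 gives 4031 Myr overall.
Individual lengths (start − end): Mesoarchean 400; Eoarchean 431; Neoarchean 300; Cenozoic 66; Paleoproterozoic 900. The largest is Paleoproterozoic at 900 Myr.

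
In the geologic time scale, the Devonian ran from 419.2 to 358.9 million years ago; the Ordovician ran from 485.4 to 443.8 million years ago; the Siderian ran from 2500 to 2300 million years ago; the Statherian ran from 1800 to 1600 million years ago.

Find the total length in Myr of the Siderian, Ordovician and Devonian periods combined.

Each duration: Siderian = 200; Ordovician = 41.6; Devonian = 60.3.
Sum: 200 + 41.6 + 60.3 = 301.9 Myr.

301.9 million years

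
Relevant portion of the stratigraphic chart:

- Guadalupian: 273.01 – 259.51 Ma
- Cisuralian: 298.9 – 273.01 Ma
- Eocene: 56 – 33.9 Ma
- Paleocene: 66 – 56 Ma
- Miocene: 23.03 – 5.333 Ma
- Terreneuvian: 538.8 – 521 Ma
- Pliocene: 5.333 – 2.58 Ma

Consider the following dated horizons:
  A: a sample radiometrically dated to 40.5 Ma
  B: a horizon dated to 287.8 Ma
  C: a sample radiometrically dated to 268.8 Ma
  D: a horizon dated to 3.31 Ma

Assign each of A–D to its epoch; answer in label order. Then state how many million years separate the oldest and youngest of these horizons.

A — Eocene; B — Cisuralian; C — Guadalupian; D — Pliocene; span 284.49 million years

A: 40.5 Ma lies in 56–33.9 Ma, so Eocene.
B: 287.8 Ma lies in 298.9–273.01 Ma, so Cisuralian.
C: 268.8 Ma lies in 273.01–259.51 Ma, so Guadalupian.
D: 3.31 Ma lies in 5.333–2.58 Ma, so Pliocene.
Oldest = 287.8 Ma, youngest = 3.31 Ma → span 284.49 Myr.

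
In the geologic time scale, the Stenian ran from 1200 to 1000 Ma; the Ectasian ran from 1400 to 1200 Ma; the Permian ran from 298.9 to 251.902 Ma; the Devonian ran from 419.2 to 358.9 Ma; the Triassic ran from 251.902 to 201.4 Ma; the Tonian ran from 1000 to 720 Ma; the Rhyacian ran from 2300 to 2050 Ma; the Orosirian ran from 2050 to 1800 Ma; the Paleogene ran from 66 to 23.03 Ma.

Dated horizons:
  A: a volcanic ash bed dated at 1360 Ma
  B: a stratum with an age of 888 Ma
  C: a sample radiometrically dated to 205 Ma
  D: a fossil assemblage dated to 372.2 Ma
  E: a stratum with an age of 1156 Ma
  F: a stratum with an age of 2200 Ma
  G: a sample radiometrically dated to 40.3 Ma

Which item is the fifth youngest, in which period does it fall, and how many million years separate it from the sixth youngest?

Sorted youngest-first by Ma: G (40.3), C (205), D (372.2), B (888), E (1156), A (1360), F (2200).
The fifth youngest is E at 1156 Ma, which lies in 1200–1000 Ma: the Stenian.
The sixth youngest is A at 1360 Ma; separation = |1156 − 1360| = 204 Myr.

E, in the Stenian; 204 million years to A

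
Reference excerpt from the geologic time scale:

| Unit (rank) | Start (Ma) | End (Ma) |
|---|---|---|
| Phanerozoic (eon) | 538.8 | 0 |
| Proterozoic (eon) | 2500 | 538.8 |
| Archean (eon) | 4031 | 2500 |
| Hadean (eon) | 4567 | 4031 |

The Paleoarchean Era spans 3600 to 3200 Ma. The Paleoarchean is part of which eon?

The Paleoarchean (3600–3200 Ma) lies entirely within 4031–2500 Ma, the Archean Eon.

Archean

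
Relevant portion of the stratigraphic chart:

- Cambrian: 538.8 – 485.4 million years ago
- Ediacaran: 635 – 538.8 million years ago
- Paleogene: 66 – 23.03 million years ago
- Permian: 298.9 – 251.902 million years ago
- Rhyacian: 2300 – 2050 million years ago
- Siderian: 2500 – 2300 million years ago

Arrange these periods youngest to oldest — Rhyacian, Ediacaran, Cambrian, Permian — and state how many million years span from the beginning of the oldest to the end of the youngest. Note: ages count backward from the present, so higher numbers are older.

Permian → Cambrian → Ediacaran → Rhyacian; total span 2048.098 Myr

From the excerpt: Rhyacian 2300–2050; Ediacaran 635–538.8; Cambrian 538.8–485.4; Permian 298.9–251.902 (Ma).
Larger Ma is earlier, so the oldest is Rhyacian and the youngest is Permian; youngest to oldest: Permian, Cambrian, Ediacaran, Rhyacian.
Oldest start 2300 minus youngest end 251.902 gives 2048.098 Myr overall.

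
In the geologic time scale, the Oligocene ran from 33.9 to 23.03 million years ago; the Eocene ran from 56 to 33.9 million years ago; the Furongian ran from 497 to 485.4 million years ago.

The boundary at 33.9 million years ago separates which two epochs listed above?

The Eocene ends at 33.9 million years ago and the Oligocene begins at 33.9 million years ago, so they share that boundary.

Eocene and Oligocene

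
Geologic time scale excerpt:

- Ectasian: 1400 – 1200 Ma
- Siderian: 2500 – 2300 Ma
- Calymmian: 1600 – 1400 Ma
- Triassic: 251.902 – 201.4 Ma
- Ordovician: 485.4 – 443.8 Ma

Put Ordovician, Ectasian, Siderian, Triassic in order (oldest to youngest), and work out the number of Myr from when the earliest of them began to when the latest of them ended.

Start ages (Ma): Siderian 2500, Ectasian 1400, Ordovician 485.4, Triassic 251.902.
Ordered oldest to youngest: Siderian, Ectasian, Ordovician, Triassic.
Span = 2500 − 201.4 = 2298.6 Myr.

Siderian, Ectasian, Ordovician, Triassic; total span 2298.6 Myr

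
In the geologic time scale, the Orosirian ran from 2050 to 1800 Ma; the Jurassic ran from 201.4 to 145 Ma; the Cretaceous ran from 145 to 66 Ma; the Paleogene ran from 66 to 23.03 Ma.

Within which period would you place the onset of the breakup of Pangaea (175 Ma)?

Jurassic

175 Ma lies between 201.4 and 145 Ma, so it falls in the Jurassic.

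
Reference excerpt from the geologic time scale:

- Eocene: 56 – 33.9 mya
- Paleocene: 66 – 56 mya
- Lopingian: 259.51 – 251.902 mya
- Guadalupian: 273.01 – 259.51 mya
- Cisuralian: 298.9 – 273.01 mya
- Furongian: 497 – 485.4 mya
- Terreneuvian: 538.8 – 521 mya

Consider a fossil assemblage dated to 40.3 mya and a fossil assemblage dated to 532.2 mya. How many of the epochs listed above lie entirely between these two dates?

5

532.2 Ma sits inside the Terreneuvian (538.8–521) and 40.3 Ma inside the Eocene (56–33.9); neither of those is wholly between the two dates.
The listed epochs lying completely between them are Furongian, Cisuralian, Guadalupian, Lopingian, Paleocene — 5 in all.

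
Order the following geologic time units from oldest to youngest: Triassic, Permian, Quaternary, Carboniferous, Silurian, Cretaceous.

Silurian, then Carboniferous, then Permian, then Triassic, then Cretaceous, then Quaternary

Era membership (oldest first within each) — Paleozoic: Silurian, Carboniferous, Permian; Mesozoic: Triassic, Cretaceous; Cenozoic: Quaternary. Paleozoic precedes Mesozoic, which precedes Cenozoic. Concatenating the groups in that era order gives oldest to youngest directly.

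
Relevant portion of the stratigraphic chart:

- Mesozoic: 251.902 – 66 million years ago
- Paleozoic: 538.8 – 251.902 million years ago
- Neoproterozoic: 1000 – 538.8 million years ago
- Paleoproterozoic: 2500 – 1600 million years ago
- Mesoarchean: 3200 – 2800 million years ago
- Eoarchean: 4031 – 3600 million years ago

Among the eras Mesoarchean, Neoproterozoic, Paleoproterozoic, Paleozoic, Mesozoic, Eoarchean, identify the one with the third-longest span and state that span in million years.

Eoarchean, 431 million years

Start − end for each: Mesoarchean 3200 − 2800 = 400; Neoproterozoic 1000 − 538.8 = 461.2; Paleoproterozoic 2500 − 1600 = 900; Paleozoic 538.8 − 251.902 = 286.898; Mesozoic 251.902 − 66 = 185.902; Eoarchean 4031 − 3600 = 431.
Ranking these from longest: Paleoproterozoic > Neoproterozoic > Eoarchean > Mesoarchean > Paleozoic > Mesozoic.
Position 3 in that ranking is Eoarchean, which lasted 431 Myr.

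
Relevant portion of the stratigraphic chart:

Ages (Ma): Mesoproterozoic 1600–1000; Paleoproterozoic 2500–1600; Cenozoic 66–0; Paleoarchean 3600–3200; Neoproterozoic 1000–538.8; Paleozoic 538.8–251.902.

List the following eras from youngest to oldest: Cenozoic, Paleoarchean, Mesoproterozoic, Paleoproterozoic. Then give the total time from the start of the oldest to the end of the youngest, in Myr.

Start ages (Ma): Paleoarchean 3600, Paleoproterozoic 2500, Mesoproterozoic 1600, Cenozoic 66.
Ordered youngest to oldest: Cenozoic, Mesoproterozoic, Paleoproterozoic, Paleoarchean.
Span = 3600 − 0 = 3600 Myr.

Cenozoic, Mesoproterozoic, Paleoproterozoic, Paleoarchean; total span 3600 Myr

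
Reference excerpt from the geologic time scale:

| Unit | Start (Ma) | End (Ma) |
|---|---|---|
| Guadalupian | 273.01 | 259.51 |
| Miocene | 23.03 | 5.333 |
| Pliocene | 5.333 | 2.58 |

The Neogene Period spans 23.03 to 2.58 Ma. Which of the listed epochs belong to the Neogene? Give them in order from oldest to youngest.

Epochs with both bounds inside 23.03–2.58 Ma: Miocene (23.03–5.333), Pliocene (5.333–2.58).

Miocene, Pliocene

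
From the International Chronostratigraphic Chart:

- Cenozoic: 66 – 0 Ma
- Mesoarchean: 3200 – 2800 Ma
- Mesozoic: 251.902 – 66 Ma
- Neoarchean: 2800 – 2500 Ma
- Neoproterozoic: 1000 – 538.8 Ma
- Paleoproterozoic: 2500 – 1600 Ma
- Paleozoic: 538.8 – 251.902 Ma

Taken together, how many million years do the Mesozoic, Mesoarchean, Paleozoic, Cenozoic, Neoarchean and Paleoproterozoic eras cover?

2138.8 million years

Duration is start − end for each: (251.902 − 66) + (3200 − 2800) + (538.8 − 251.902) + (66 − 0) + (2800 − 2500) + (2500 − 1600).
That is 185.902 + 400 + 286.898 + 66 + 300 + 900, which totals 2138.8 million years.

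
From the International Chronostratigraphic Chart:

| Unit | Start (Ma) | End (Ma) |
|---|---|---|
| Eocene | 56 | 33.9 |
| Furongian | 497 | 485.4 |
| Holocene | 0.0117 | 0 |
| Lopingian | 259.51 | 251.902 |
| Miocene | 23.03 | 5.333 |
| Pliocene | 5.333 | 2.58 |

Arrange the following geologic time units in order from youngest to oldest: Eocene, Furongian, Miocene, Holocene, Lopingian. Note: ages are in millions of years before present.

Read off each span (Ma): Eocene 56–33.9; Furongian 497–485.4; Miocene 23.03–5.333; Holocene 0.0117–0; Lopingian 259.51–251.902.
Larger Ma is older, so oldest→youngest is Furongian, Lopingian, Eocene, Miocene, Holocene; reverse it for youngest→oldest.

Holocene, Miocene, Eocene, Lopingian, Furongian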